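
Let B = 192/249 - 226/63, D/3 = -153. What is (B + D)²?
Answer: 5831437736569/27342441 ≈ 2.1327e+5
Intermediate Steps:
D = -459 (D = 3*(-153) = -459)
B = -14726/5229 (B = 192*(1/249) - 226*1/63 = 64/83 - 226/63 = -14726/5229 ≈ -2.8162)
(B + D)² = (-14726/5229 - 459)² = (-2414837/5229)² = 5831437736569/27342441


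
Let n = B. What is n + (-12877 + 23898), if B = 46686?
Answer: 57707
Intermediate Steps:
n = 46686
n + (-12877 + 23898) = 46686 + (-12877 + 23898) = 46686 + 11021 = 57707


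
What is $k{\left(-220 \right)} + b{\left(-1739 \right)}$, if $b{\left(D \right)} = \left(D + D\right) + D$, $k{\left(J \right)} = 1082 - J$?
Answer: $-3915$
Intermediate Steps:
$b{\left(D \right)} = 3 D$ ($b{\left(D \right)} = 2 D + D = 3 D$)
$k{\left(-220 \right)} + b{\left(-1739 \right)} = \left(1082 - -220\right) + 3 \left(-1739\right) = \left(1082 + 220\right) - 5217 = 1302 - 5217 = -3915$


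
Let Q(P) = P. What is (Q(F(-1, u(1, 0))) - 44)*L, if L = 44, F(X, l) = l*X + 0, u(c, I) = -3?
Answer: -1804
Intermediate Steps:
F(X, l) = X*l (F(X, l) = X*l + 0 = X*l)
(Q(F(-1, u(1, 0))) - 44)*L = (-1*(-3) - 44)*44 = (3 - 44)*44 = -41*44 = -1804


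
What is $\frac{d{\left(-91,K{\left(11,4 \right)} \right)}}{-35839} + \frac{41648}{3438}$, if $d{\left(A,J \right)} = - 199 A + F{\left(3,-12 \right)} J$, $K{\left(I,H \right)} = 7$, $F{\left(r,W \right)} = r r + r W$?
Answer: $\frac{715506856}{61607241} \approx 11.614$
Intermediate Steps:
$F{\left(r,W \right)} = r^{2} + W r$
$d{\left(A,J \right)} = - 199 A - 27 J$ ($d{\left(A,J \right)} = - 199 A + 3 \left(-12 + 3\right) J = - 199 A + 3 \left(-9\right) J = - 199 A - 27 J$)
$\frac{d{\left(-91,K{\left(11,4 \right)} \right)}}{-35839} + \frac{41648}{3438} = \frac{\left(-199\right) \left(-91\right) - 189}{-35839} + \frac{41648}{3438} = \left(18109 - 189\right) \left(- \frac{1}{35839}\right) + 41648 \cdot \frac{1}{3438} = 17920 \left(- \frac{1}{35839}\right) + \frac{20824}{1719} = - \frac{17920}{35839} + \frac{20824}{1719} = \frac{715506856}{61607241}$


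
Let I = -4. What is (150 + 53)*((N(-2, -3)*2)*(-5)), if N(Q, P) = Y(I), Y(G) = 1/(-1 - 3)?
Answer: 1015/2 ≈ 507.50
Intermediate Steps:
Y(G) = -¼ (Y(G) = 1/(-4) = -¼)
N(Q, P) = -¼
(150 + 53)*((N(-2, -3)*2)*(-5)) = (150 + 53)*(-¼*2*(-5)) = 203*(-½*(-5)) = 203*(5/2) = 1015/2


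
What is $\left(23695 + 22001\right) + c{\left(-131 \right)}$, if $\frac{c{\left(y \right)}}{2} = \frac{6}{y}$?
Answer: $\frac{5986164}{131} \approx 45696.0$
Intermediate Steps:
$c{\left(y \right)} = \frac{12}{y}$ ($c{\left(y \right)} = 2 \frac{6}{y} = \frac{12}{y}$)
$\left(23695 + 22001\right) + c{\left(-131 \right)} = \left(23695 + 22001\right) + \frac{12}{-131} = 45696 + 12 \left(- \frac{1}{131}\right) = 45696 - \frac{12}{131} = \frac{5986164}{131}$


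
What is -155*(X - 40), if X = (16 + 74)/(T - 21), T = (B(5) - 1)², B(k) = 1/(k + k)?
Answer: 4637600/673 ≈ 6890.9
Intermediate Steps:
B(k) = 1/(2*k)
T = 81/100 (T = ((½)/5 - 1)² = ((½)*(⅕) - 1)² = (⅒ - 1)² = (-9/10)² = 81/100 ≈ 0.81000)
X = -3000/673 (X = (16 + 74)/(81/100 - 21) = 90/(-2019/100) = 90*(-100/2019) = -3000/673 ≈ -4.4576)
-155*(X - 40) = -155*(-3000/673 - 40) = -155*(-29920/673) = 4637600/673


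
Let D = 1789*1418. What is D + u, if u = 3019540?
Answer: 5556342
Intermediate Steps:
D = 2536802
D + u = 2536802 + 3019540 = 5556342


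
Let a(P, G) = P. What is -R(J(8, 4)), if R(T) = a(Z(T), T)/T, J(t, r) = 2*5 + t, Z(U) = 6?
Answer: -⅓ ≈ -0.33333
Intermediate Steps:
J(t, r) = 10 + t
R(T) = 6/T
-R(J(8, 4)) = -6/(10 + 8) = -6/18 = -1*⅓ = -⅓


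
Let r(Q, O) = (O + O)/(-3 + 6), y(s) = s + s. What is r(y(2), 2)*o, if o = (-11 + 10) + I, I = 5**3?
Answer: 496/3 ≈ 165.33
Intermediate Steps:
y(s) = 2*s
I = 125
r(Q, O) = 2*O/3 (r(Q, O) = (2*O)/3 = (2*O)*(1/3) = 2*O/3)
o = 124 (o = (-11 + 10) + 125 = -1 + 125 = 124)
r(y(2), 2)*o = ((2/3)*2)*124 = (4/3)*124 = 496/3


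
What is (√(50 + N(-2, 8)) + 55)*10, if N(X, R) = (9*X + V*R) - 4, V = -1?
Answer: 550 + 20*√5 ≈ 594.72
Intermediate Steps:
N(X, R) = -4 - R + 9*X (N(X, R) = (9*X - R) - 4 = (-R + 9*X) - 4 = -4 - R + 9*X)
(√(50 + N(-2, 8)) + 55)*10 = (√(50 + (-4 - 1*8 + 9*(-2))) + 55)*10 = (√(50 + (-4 - 8 - 18)) + 55)*10 = (√(50 - 30) + 55)*10 = (√20 + 55)*10 = (2*√5 + 55)*10 = (55 + 2*√5)*10 = 550 + 20*√5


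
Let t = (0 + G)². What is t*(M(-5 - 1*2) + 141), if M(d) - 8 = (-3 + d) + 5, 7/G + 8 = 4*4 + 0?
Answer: 441/4 ≈ 110.25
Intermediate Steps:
G = 7/8 (G = 7/(-8 + (4*4 + 0)) = 7/(-8 + (16 + 0)) = 7/(-8 + 16) = 7/8 ≈ 0.87500)
t = 49/64 (t = (0 + 7/8)² = (7/8)² = 49/64 ≈ 0.76563)
M(d) = 10 + d (M(d) = 8 + ((-3 + d) + 5) = 8 + (2 + d) = 10 + d)
t*(M(-5 - 1*2) + 141) = 49*((10 + (-5 - 1*2)) + 141)/64 = 49*((10 + (-5 - 2)) + 141)/64 = 49*((10 - 7) + 141)/64 = 49*(3 + 141)/64 = (49/64)*144 = 441/4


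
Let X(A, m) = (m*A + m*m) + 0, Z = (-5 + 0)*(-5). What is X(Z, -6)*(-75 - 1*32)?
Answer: 12198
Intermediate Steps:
Z = 25 (Z = -5*(-5) = 25)
X(A, m) = m² + A*m (X(A, m) = (A*m + m²) + 0 = (m² + A*m) + 0 = m² + A*m)
X(Z, -6)*(-75 - 1*32) = (-6*(25 - 6))*(-75 - 1*32) = (-6*19)*(-75 - 32) = -114*(-107) = 12198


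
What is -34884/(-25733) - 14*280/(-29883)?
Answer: 163330276/109854177 ≈ 1.4868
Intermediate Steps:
-34884/(-25733) - 14*280/(-29883) = -34884*(-1/25733) - 3920*(-1/29883) = 34884/25733 + 560/4269 = 163330276/109854177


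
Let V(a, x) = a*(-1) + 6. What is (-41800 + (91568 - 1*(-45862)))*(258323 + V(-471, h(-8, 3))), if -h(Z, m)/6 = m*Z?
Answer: 24749044000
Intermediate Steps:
h(Z, m) = -6*Z*m (h(Z, m) = -6*m*Z = -6*Z*m)
V(a, x) = 6 - a (V(a, x) = -a + 6 = 6 - a)
(-41800 + (91568 - 1*(-45862)))*(258323 + V(-471, h(-8, 3))) = (-41800 + (91568 - 1*(-45862)))*(258323 + (6 - 1*(-471))) = (-41800 + (91568 + 45862))*(258323 + (6 + 471)) = (-41800 + 137430)*(258323 + 477) = 95630*258800 = 24749044000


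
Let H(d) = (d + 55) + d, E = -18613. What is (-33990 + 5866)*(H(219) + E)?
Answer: 509606880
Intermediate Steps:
H(d) = 55 + 2*d (H(d) = (55 + d) + d = 55 + 2*d)
(-33990 + 5866)*(H(219) + E) = (-33990 + 5866)*((55 + 2*219) - 18613) = -28124*((55 + 438) - 18613) = -28124*(493 - 18613) = -28124*(-18120) = 509606880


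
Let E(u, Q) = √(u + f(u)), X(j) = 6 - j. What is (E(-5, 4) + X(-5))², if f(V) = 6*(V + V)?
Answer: (11 + I*√65)² ≈ 56.0 + 177.37*I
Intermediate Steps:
f(V) = 12*V (f(V) = 6*(2*V) = 12*V)
E(u, Q) = √13*√u (E(u, Q) = √(u + 12*u) = √(13*u) = √13*√u)
(E(-5, 4) + X(-5))² = (√13*√(-5) + (6 - 1*(-5)))² = (√13*(I*√5) + (6 + 5))² = (I*√65 + 11)² = (11 + I*√65)²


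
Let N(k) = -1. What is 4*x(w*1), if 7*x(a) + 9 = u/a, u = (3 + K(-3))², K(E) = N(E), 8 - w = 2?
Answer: -100/21 ≈ -4.7619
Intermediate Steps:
w = 6 (w = 8 - 1*2 = 8 - 2 = 6)
K(E) = -1
u = 4 (u = (3 - 1)² = 2² = 4)
x(a) = -9/7 + 4/(7*a) (x(a) = -9/7 + (4/a)/7 = -9/7 + 4/(7*a))
4*x(w*1) = 4*((4 - 54)/(7*((6*1)))) = 4*((⅐)*(4 - 9*6)/6) = 4*((⅐)*(⅙)*(4 - 54)) = 4*((⅐)*(⅙)*(-50)) = 4*(-25/21) = -100/21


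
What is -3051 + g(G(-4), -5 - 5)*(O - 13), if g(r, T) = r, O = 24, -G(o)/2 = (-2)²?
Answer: -3139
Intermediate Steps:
G(o) = -8 (G(o) = -2*(-2)² = -2*4 = -8)
-3051 + g(G(-4), -5 - 5)*(O - 13) = -3051 - 8*(24 - 13) = -3051 - 8*11 = -3051 - 88 = -3139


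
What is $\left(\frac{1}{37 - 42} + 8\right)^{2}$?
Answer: $\frac{1521}{25} \approx 60.84$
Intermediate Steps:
$\left(\frac{1}{37 - 42} + 8\right)^{2} = \left(\frac{1}{-5} + 8\right)^{2} = \left(- \frac{1}{5} + 8\right)^{2} = \left(\frac{39}{5}\right)^{2} = \frac{1521}{25}$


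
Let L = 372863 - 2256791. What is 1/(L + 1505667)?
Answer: -1/378261 ≈ -2.6437e-6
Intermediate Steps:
L = -1883928
1/(L + 1505667) = 1/(-1883928 + 1505667) = 1/(-378261) = -1/378261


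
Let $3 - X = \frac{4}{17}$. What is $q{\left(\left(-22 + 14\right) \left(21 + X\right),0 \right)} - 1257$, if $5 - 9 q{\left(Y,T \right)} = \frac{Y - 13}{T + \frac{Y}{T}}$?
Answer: $- \frac{11308}{9} \approx -1256.4$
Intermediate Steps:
$X = \frac{47}{17}$ ($X = 3 - \frac{4}{17} = \frac{47}{17} \approx 2.7647$)
$q{\left(Y,T \right)} = \frac{5}{9} - \frac{-13 + Y}{9 \left(T + \frac{Y}{T}\right)}$ ($q{\left(Y,T \right)} = \frac{5}{9} - \frac{\left(Y - 13\right) \frac{1}{T + \frac{Y}{T}}}{9} = \frac{5}{9} - \frac{\left(-13 + Y\right) \frac{1}{T + \frac{Y}{T}}}{9} = \frac{5}{9} - \frac{\frac{1}{T + \frac{Y}{T}} \left(-13 + Y\right)}{9} = \frac{5}{9} - \frac{-13 + Y}{9 \left(T + \frac{Y}{T}\right)}$)
$q{\left(\left(-22 + 14\right) \left(21 + X\right),0 \right)} - 1257 = \frac{5 \left(-22 + 14\right) \left(21 + \frac{47}{17}\right) + 5 \cdot 0^{2} + 13 \cdot 0 - 0 \left(-22 + 14\right) \left(21 + \frac{47}{17}\right)}{9 \left(\left(-22 + 14\right) \left(21 + \frac{47}{17}\right) + 0^{2}\right)} - 1257 = \frac{5 \left(\left(-8\right) \frac{404}{17}\right) + 5 \cdot 0 + 0 - 0 \left(\left(-8\right) \frac{404}{17}\right)}{9 \left(\left(-8\right) \frac{404}{17} + 0\right)} - 1257 = \frac{5 \left(- \frac{3232}{17}\right) + 0 + 0 - 0 \left(- \frac{3232}{17}\right)}{9 \left(- \frac{3232}{17} + 0\right)} - 1257 = \frac{- \frac{16160}{17} + 0 + 0 + 0}{9 \left(- \frac{3232}{17}\right)} - 1257 = \frac{1}{9} \left(- \frac{17}{3232}\right) \left(- \frac{16160}{17}\right) - 1257 = \frac{5}{9} - 1257 = - \frac{11308}{9}$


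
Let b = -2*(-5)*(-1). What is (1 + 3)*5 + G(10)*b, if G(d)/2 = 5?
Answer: -80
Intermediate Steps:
G(d) = 10 (G(d) = 2*5 = 10)
b = -10 (b = 10*(-1) = -10)
(1 + 3)*5 + G(10)*b = (1 + 3)*5 + 10*(-10) = 4*5 - 100 = 20 - 100 = -80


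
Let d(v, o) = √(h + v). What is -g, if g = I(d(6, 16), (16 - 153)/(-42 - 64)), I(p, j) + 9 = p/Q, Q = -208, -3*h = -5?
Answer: 9 + √69/624 ≈ 9.0133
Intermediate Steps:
h = 5/3 (h = -⅓*(-5) = 5/3 ≈ 1.6667)
d(v, o) = √(5/3 + v)
I(p, j) = -9 - p/208 (I(p, j) = -9 + p/(-208) = -9 + p*(-1/208) = -9 - p/208)
g = -9 - √69/624 (g = -9 - √(15 + 9*6)/624 = -9 - √(15 + 54)/624 = -9 - √69/624 ≈ -9.0133)
-g = -(-9 - √69/624) = 9 + √69/624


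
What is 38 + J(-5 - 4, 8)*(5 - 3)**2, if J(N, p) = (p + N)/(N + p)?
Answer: 42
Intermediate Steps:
J(N, p) = 1 (J(N, p) = (N + p)/(N + p) = 1)
38 + J(-5 - 4, 8)*(5 - 3)**2 = 38 + 1*(5 - 3)**2 = 38 + 1*2**2 = 38 + 1*4 = 38 + 4 = 42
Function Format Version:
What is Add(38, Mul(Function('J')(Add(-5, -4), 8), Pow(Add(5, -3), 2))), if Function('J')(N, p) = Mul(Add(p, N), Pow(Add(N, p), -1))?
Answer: 42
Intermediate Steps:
Function('J')(N, p) = 1 (Function('J')(N, p) = Mul(Add(N, p), Pow(Add(N, p), -1)) = 1)
Add(38, Mul(Function('J')(Add(-5, -4), 8), Pow(Add(5, -3), 2))) = Add(38, Mul(1, Pow(Add(5, -3), 2))) = Add(38, Mul(1, Pow(2, 2))) = Add(38, Mul(1, 4)) = Add(38, 4) = 42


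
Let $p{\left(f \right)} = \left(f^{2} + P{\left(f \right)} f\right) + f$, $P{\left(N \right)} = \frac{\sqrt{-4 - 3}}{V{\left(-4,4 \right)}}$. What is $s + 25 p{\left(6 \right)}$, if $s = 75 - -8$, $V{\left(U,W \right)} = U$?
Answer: $1133 - \frac{75 i \sqrt{7}}{2} \approx 1133.0 - 99.216 i$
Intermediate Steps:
$P{\left(N \right)} = - \frac{i \sqrt{7}}{4}$ ($P{\left(N \right)} = \frac{\sqrt{-4 - 3}}{-4} = \sqrt{-7} \left(- \frac{1}{4}\right) = i \sqrt{7} \left(- \frac{1}{4}\right) = - \frac{i \sqrt{7}}{4}$)
$s = 83$ ($s = 75 + 8 = 83$)
$p{\left(f \right)} = f + f^{2} - \frac{i f \sqrt{7}}{4}$ ($p{\left(f \right)} = \left(f^{2} + - \frac{i \sqrt{7}}{4} f\right) + f = \left(f^{2} - \frac{i f \sqrt{7}}{4}\right) + f = f + f^{2} - \frac{i f \sqrt{7}}{4}$)
$s + 25 p{\left(6 \right)} = 83 + 25 \cdot \frac{1}{4} \cdot 6 \left(4 + 4 \cdot 6 - i \sqrt{7}\right) = 83 + 25 \cdot \frac{1}{4} \cdot 6 \left(4 + 24 - i \sqrt{7}\right) = 83 + 25 \cdot \frac{1}{4} \cdot 6 \left(28 - i \sqrt{7}\right) = 83 + 25 \left(42 - \frac{3 i \sqrt{7}}{2}\right) = 83 + \left(1050 - \frac{75 i \sqrt{7}}{2}\right) = 1133 - \frac{75 i \sqrt{7}}{2}$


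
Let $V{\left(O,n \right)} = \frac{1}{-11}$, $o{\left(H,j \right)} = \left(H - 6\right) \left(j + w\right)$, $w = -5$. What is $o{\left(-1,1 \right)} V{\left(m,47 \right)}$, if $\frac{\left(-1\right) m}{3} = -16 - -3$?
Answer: $- \frac{28}{11} \approx -2.5455$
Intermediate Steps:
$o{\left(H,j \right)} = \left(-6 + H\right) \left(-5 + j\right)$ ($o{\left(H,j \right)} = \left(H - 6\right) \left(j - 5\right) = \left(-6 + H\right) \left(-5 + j\right)$)
$m = 39$ ($m = - 3 \left(-16 - -3\right) = - 3 \left(-16 + 3\right) = \left(-3\right) \left(-13\right) = 39$)
$V{\left(O,n \right)} = - \frac{1}{11}$
$o{\left(-1,1 \right)} V{\left(m,47 \right)} = \left(30 - 6 - -5 - 1\right) \left(- \frac{1}{11}\right) = \left(30 - 6 + 5 - 1\right) \left(- \frac{1}{11}\right) = 28 \left(- \frac{1}{11}\right) = - \frac{28}{11}$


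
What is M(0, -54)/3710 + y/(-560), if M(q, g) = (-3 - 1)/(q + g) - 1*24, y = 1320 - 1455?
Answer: 188017/801360 ≈ 0.23462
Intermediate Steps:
y = -135
M(q, g) = -24 - 4/(g + q) (M(q, g) = -4/(g + q) - 24 = -24 - 4/(g + q))
M(0, -54)/3710 + y/(-560) = (4*(-1 - 6*(-54) - 6*0)/(-54 + 0))/3710 - 135/(-560) = (4*(-1 + 324 + 0)/(-54))*(1/3710) - 135*(-1/560) = (4*(-1/54)*323)*(1/3710) + 27/112 = -646/27*1/3710 + 27/112 = -323/50085 + 27/112 = 188017/801360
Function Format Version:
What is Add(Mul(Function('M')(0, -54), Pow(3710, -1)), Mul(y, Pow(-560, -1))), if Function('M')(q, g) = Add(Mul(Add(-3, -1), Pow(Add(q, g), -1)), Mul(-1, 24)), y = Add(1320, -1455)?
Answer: Rational(188017, 801360) ≈ 0.23462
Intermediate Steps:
y = -135
Function('M')(q, g) = Add(-24, Mul(-4, Pow(Add(g, q), -1))) (Function('M')(q, g) = Add(Mul(-4, Pow(Add(g, q), -1)), -24) = Add(-24, Mul(-4, Pow(Add(g, q), -1))))
Add(Mul(Function('M')(0, -54), Pow(3710, -1)), Mul(y, Pow(-560, -1))) = Add(Mul(Mul(4, Pow(Add(-54, 0), -1), Add(-1, Mul(-6, -54), Mul(-6, 0))), Pow(3710, -1)), Mul(-135, Pow(-560, -1))) = Add(Mul(Mul(4, Pow(-54, -1), Add(-1, 324, 0)), Rational(1, 3710)), Mul(-135, Rational(-1, 560))) = Add(Mul(Mul(4, Rational(-1, 54), 323), Rational(1, 3710)), Rational(27, 112)) = Add(Mul(Rational(-646, 27), Rational(1, 3710)), Rational(27, 112)) = Add(Rational(-323, 50085), Rational(27, 112)) = Rational(188017, 801360)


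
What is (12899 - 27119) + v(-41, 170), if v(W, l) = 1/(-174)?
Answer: -2474281/174 ≈ -14220.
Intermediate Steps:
v(W, l) = -1/174
(12899 - 27119) + v(-41, 170) = (12899 - 27119) - 1/174 = -14220 - 1/174 = -2474281/174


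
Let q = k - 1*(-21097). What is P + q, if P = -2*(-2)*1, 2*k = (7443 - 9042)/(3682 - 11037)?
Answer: 310397309/14710 ≈ 21101.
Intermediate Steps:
k = 1599/14710 (k = ((7443 - 9042)/(3682 - 11037))/2 = (-1599/(-7355))/2 = (-1599*(-1/7355))/2 = (½)*(1599/7355) = 1599/14710 ≈ 0.10870)
P = 4 (P = 4*1 = 4)
q = 310338469/14710 (q = 1599/14710 - 1*(-21097) = 1599/14710 + 21097 = 310338469/14710 ≈ 21097.)
P + q = 4 + 310338469/14710 = 310397309/14710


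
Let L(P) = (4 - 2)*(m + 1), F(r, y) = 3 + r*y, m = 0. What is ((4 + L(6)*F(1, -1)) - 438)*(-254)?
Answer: 109220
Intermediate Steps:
L(P) = 2 (L(P) = (4 - 2)*(0 + 1) = 2*1 = 2)
((4 + L(6)*F(1, -1)) - 438)*(-254) = ((4 + 2*(3 + 1*(-1))) - 438)*(-254) = ((4 + 2*(3 - 1)) - 438)*(-254) = ((4 + 2*2) - 438)*(-254) = ((4 + 4) - 438)*(-254) = (8 - 438)*(-254) = -430*(-254) = 109220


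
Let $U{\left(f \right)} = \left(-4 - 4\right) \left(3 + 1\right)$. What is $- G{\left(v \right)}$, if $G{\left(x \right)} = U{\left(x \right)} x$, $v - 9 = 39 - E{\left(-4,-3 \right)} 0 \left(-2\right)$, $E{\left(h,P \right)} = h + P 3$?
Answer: $1536$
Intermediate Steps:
$E{\left(h,P \right)} = h + 3 P$
$U{\left(f \right)} = -32$ ($U{\left(f \right)} = \left(-8\right) 4 = -32$)
$v = 48$ ($v = 9 + \left(39 - \left(-4 + 3 \left(-3\right)\right) 0 \left(-2\right)\right) = 9 + \left(39 - \left(-4 - 9\right) 0 \left(-2\right)\right) = 9 + \left(39 - \left(-13\right) 0 \left(-2\right)\right) = 9 + \left(39 - 0 \left(-2\right)\right) = 9 + \left(39 - 0\right) = 9 + \left(39 + 0\right) = 9 + 39 = 48$)
$G{\left(x \right)} = - 32 x$
$- G{\left(v \right)} = - \left(-32\right) 48 = \left(-1\right) \left(-1536\right) = 1536$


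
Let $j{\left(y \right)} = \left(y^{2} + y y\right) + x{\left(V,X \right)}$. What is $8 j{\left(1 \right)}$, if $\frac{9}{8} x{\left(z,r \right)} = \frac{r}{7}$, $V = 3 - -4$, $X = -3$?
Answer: $\frac{272}{21} \approx 12.952$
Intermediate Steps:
$V = 7$ ($V = 3 + 4 = 7$)
$x{\left(z,r \right)} = \frac{8 r}{63}$ ($x{\left(z,r \right)} = \frac{8 \frac{r}{7}}{9} = \frac{8 r}{63}$)
$j{\left(y \right)} = - \frac{8}{21} + 2 y^{2}$ ($j{\left(y \right)} = \left(y^{2} + y y\right) + \frac{8}{63} \left(-3\right) = \left(y^{2} + y^{2}\right) - \frac{8}{21} = 2 y^{2} - \frac{8}{21} = - \frac{8}{21} + 2 y^{2}$)
$8 j{\left(1 \right)} = 8 \left(- \frac{8}{21} + 2 \cdot 1^{2}\right) = 8 \left(- \frac{8}{21} + 2 \cdot 1\right) = 8 \left(- \frac{8}{21} + 2\right) = 8 \cdot \frac{34}{21} = \frac{272}{21}$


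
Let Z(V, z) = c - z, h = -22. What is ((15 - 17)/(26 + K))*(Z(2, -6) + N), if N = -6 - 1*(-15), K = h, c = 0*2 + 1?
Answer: -8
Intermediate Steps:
c = 1 (c = 0 + 1 = 1)
K = -22
Z(V, z) = 1 - z
N = 9 (N = -6 + 15 = 9)
((15 - 17)/(26 + K))*(Z(2, -6) + N) = ((15 - 17)/(26 - 22))*((1 - 1*(-6)) + 9) = (-2/4)*((1 + 6) + 9) = (-2*1/4)*(7 + 9) = -1/2*16 = -8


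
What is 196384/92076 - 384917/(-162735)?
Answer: 1872226887/416221885 ≈ 4.4981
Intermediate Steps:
196384/92076 - 384917/(-162735) = 196384*(1/92076) - 384917*(-1/162735) = 49096/23019 + 384917/162735 = 1872226887/416221885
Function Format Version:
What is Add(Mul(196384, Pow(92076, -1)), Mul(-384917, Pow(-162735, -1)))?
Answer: Rational(1872226887, 416221885) ≈ 4.4981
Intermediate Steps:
Add(Mul(196384, Pow(92076, -1)), Mul(-384917, Pow(-162735, -1))) = Add(Mul(196384, Rational(1, 92076)), Mul(-384917, Rational(-1, 162735))) = Add(Rational(49096, 23019), Rational(384917, 162735)) = Rational(1872226887, 416221885)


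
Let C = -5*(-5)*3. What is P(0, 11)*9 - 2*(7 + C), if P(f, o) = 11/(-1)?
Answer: -263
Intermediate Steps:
P(f, o) = -11 (P(f, o) = 11*(-1) = -11)
C = 75 (C = 25*3 = 75)
P(0, 11)*9 - 2*(7 + C) = -11*9 - 2*(7 + 75) = -99 - 2*82 = -99 - 164 = -263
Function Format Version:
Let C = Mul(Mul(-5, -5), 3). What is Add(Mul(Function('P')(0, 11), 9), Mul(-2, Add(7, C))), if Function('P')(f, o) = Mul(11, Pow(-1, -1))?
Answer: -263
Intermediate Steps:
Function('P')(f, o) = -11 (Function('P')(f, o) = Mul(11, -1) = -11)
C = 75 (C = Mul(25, 3) = 75)
Add(Mul(Function('P')(0, 11), 9), Mul(-2, Add(7, C))) = Add(Mul(-11, 9), Mul(-2, Add(7, 75))) = Add(-99, Mul(-2, 82)) = Add(-99, -164) = -263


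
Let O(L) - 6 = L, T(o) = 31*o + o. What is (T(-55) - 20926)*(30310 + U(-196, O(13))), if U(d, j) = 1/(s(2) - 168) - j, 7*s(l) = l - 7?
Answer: -811561341504/1181 ≈ -6.8718e+8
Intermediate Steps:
s(l) = -1 + l/7 (s(l) = (l - 7)/7 = (-7 + l)/7 = -1 + l/7)
T(o) = 32*o
O(L) = 6 + L
U(d, j) = -7/1181 - j (U(d, j) = 1/((-1 + (⅐)*2) - 168) - j = 1/((-1 + 2/7) - 168) - j = 1/(-5/7 - 168) - j = 1/(-1181/7) - j = -7/1181 - j)
(T(-55) - 20926)*(30310 + U(-196, O(13))) = (32*(-55) - 20926)*(30310 + (-7/1181 - (6 + 13))) = (-1760 - 20926)*(30310 + (-7/1181 - 1*19)) = -22686*(30310 + (-7/1181 - 19)) = -22686*(30310 - 22446/1181) = -22686*35773664/1181 = -811561341504/1181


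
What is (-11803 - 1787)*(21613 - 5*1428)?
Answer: -196688070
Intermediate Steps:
(-11803 - 1787)*(21613 - 5*1428) = -13590*(21613 - 7140) = -13590*14473 = -196688070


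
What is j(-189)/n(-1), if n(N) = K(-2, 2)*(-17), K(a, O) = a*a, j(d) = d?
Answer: 189/68 ≈ 2.7794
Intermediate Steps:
K(a, O) = a**2
n(N) = -68 (n(N) = (-2)**2*(-17) = 4*(-17) = -68)
j(-189)/n(-1) = -189/(-68) = -189*(-1/68) = 189/68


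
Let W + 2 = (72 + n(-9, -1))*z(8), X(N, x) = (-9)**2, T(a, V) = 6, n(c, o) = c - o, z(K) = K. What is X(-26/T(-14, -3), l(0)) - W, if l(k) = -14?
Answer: -429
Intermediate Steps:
X(N, x) = 81
W = 510 (W = -2 + (72 + (-9 - 1*(-1)))*8 = -2 + (72 + (-9 + 1))*8 = -2 + (72 - 8)*8 = -2 + 64*8 = -2 + 512 = 510)
X(-26/T(-14, -3), l(0)) - W = 81 - 1*510 = 81 - 510 = -429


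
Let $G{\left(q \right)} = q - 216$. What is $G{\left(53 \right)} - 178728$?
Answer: $-178891$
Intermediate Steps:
$G{\left(q \right)} = -216 + q$ ($G{\left(q \right)} = q - 216 = -216 + q$)
$G{\left(53 \right)} - 178728 = \left(-216 + 53\right) - 178728 = -163 - 178728 = -178891$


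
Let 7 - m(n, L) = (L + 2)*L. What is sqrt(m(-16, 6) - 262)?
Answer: I*sqrt(303) ≈ 17.407*I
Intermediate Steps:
m(n, L) = 7 - L*(2 + L) (m(n, L) = 7 - (L + 2)*L = 7 - (2 + L)*L = 7 - L*(2 + L))
sqrt(m(-16, 6) - 262) = sqrt((7 - 1*6**2 - 2*6) - 262) = sqrt((7 - 1*36 - 12) - 262) = sqrt((7 - 36 - 12) - 262) = sqrt(-41 - 262) = sqrt(-303) = I*sqrt(303)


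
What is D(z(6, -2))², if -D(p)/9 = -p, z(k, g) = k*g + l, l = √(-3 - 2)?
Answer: 11259 - 1944*I*√5 ≈ 11259.0 - 4346.9*I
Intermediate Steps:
l = I*√5 (l = √(-5) = I*√5 ≈ 2.2361*I)
z(k, g) = I*√5 + g*k (z(k, g) = k*g + I*√5 = g*k + I*√5 = I*√5 + g*k)
D(p) = 9*p (D(p) = -(-9)*p = 9*p)
D(z(6, -2))² = (9*(I*√5 - 2*6))² = (9*(I*√5 - 12))² = (9*(-12 + I*√5))² = (-108 + 9*I*√5)²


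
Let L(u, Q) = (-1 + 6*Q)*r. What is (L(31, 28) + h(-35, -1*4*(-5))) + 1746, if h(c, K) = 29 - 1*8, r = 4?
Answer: 2435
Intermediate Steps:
h(c, K) = 21 (h(c, K) = 29 - 8 = 21)
L(u, Q) = -4 + 24*Q (L(u, Q) = (-1 + 6*Q)*4 = -4 + 24*Q)
(L(31, 28) + h(-35, -1*4*(-5))) + 1746 = ((-4 + 24*28) + 21) + 1746 = ((-4 + 672) + 21) + 1746 = (668 + 21) + 1746 = 689 + 1746 = 2435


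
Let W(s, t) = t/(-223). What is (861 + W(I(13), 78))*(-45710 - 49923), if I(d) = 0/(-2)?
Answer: -18354363525/223 ≈ -8.2307e+7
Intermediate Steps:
I(d) = 0 (I(d) = 0*(-1/2) = 0)
W(s, t) = -t/223 (W(s, t) = t*(-1/223) = -t/223)
(861 + W(I(13), 78))*(-45710 - 49923) = (861 - 1/223*78)*(-45710 - 49923) = (861 - 78/223)*(-95633) = (191925/223)*(-95633) = -18354363525/223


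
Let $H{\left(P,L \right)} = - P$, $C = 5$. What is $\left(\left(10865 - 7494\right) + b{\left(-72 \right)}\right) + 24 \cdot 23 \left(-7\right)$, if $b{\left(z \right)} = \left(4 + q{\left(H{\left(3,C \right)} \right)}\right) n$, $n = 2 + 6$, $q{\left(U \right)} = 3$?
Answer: $-437$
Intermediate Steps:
$n = 8$
$b{\left(z \right)} = 56$ ($b{\left(z \right)} = \left(4 + 3\right) 8 = 7 \cdot 8 = 56$)
$\left(\left(10865 - 7494\right) + b{\left(-72 \right)}\right) + 24 \cdot 23 \left(-7\right) = \left(\left(10865 - 7494\right) + 56\right) + 24 \cdot 23 \left(-7\right) = \left(\left(10865 - 7494\right) + 56\right) + 552 \left(-7\right) = \left(3371 + 56\right) - 3864 = 3427 - 3864 = -437$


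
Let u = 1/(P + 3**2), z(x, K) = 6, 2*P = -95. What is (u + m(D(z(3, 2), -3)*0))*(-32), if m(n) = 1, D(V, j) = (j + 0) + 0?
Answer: -2400/77 ≈ -31.169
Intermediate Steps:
P = -95/2 (P = (1/2)*(-95) = -95/2 ≈ -47.500)
D(V, j) = j (D(V, j) = j + 0 = j)
u = -2/77 (u = 1/(-95/2 + 3**2) = 1/(-95/2 + 9) = 1/(-77/2) = -2/77 ≈ -0.025974)
(u + m(D(z(3, 2), -3)*0))*(-32) = (-2/77 + 1)*(-32) = (75/77)*(-32) = -2400/77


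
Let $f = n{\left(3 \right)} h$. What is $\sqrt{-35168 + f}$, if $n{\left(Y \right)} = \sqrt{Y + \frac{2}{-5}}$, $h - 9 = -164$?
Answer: $\sqrt{-35168 - 31 \sqrt{65}} \approx 188.2 i$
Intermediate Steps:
$h = -155$ ($h = 9 - 164 = -155$)
$n{\left(Y \right)} = \sqrt{- \frac{2}{5} + Y}$ ($n{\left(Y \right)} = \sqrt{Y + 2 \left(- \frac{1}{5}\right)} = \sqrt{Y - \frac{2}{5}} = \sqrt{- \frac{2}{5} + Y}$)
$f = - 31 \sqrt{65}$ ($f = \frac{\sqrt{-10 + 25 \cdot 3}}{5} \left(-155\right) = \frac{\sqrt{-10 + 75}}{5} \left(-155\right) = \frac{\sqrt{65}}{5} \left(-155\right) = - 31 \sqrt{65} \approx -249.93$)
$\sqrt{-35168 + f} = \sqrt{-35168 - 31 \sqrt{65}}$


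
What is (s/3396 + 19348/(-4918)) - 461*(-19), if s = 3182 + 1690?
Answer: 6093622435/695897 ≈ 8756.5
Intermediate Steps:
s = 4872
(s/3396 + 19348/(-4918)) - 461*(-19) = (4872/3396 + 19348/(-4918)) - 461*(-19) = (4872*(1/3396) + 19348*(-1/4918)) - 1*(-8759) = (406/283 - 9674/2459) + 8759 = -1739388/695897 + 8759 = 6093622435/695897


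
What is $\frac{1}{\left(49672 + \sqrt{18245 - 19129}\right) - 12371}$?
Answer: $\frac{37301}{1391365485} - \frac{2 i \sqrt{221}}{1391365485} \approx 2.6809 \cdot 10^{-5} - 2.1369 \cdot 10^{-8} i$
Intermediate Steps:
$\frac{1}{\left(49672 + \sqrt{18245 - 19129}\right) - 12371} = \frac{1}{\left(49672 + \sqrt{-884}\right) - 12371} = \frac{1}{\left(49672 + 2 i \sqrt{221}\right) - 12371} = \frac{1}{37301 + 2 i \sqrt{221}}$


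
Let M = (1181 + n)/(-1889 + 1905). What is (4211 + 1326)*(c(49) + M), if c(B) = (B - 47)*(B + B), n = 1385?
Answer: 15785987/8 ≈ 1.9732e+6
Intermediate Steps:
c(B) = 2*B*(-47 + B) (c(B) = (-47 + B)*(2*B) = 2*B*(-47 + B))
M = 1283/8 (M = (1181 + 1385)/(-1889 + 1905) = 2566/16 = 2566*(1/16) = 1283/8 ≈ 160.38)
(4211 + 1326)*(c(49) + M) = (4211 + 1326)*(2*49*(-47 + 49) + 1283/8) = 5537*(2*49*2 + 1283/8) = 5537*(196 + 1283/8) = 5537*(2851/8) = 15785987/8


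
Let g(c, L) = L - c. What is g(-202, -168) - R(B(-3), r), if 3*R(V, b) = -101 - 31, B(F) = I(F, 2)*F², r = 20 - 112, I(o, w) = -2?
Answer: 78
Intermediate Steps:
r = -92
B(F) = -2*F²
R(V, b) = -44 (R(V, b) = (-101 - 31)/3 = (⅓)*(-132) = -44)
g(-202, -168) - R(B(-3), r) = (-168 - 1*(-202)) - 1*(-44) = (-168 + 202) + 44 = 34 + 44 = 78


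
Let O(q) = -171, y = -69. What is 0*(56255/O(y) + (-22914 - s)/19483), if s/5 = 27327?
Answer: 0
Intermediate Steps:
s = 136635 (s = 5*27327 = 136635)
0*(56255/O(y) + (-22914 - s)/19483) = 0*(56255/(-171) + (-22914 - 1*136635)/19483) = 0*(56255*(-1/171) + (-22914 - 136635)*(1/19483)) = 0*(-56255/171 - 159549*1/19483) = 0*(-56255/171 - 159549/19483) = 0*(-1123299044/3331593) = 0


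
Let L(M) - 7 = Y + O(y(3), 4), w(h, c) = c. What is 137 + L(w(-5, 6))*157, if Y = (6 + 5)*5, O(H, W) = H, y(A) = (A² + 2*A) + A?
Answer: 12697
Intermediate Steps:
y(A) = A² + 3*A
Y = 55 (Y = 11*5 = 55)
L(M) = 80 (L(M) = 7 + (55 + 3*(3 + 3)) = 7 + (55 + 3*6) = 7 + (55 + 18) = 7 + 73 = 80)
137 + L(w(-5, 6))*157 = 137 + 80*157 = 137 + 12560 = 12697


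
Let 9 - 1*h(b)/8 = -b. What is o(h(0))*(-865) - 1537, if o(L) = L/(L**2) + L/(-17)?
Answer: 2588167/1224 ≈ 2114.5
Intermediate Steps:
h(b) = 72 + 8*b (h(b) = 72 - (-8)*b = 72 + 8*b)
o(L) = 1/L - L/17 (o(L) = L/L**2 + L*(-1/17) = 1/L - L/17)
o(h(0))*(-865) - 1537 = (1/(72 + 8*0) - (72 + 8*0)/17)*(-865) - 1537 = (1/(72 + 0) - (72 + 0)/17)*(-865) - 1537 = (1/72 - 1/17*72)*(-865) - 1537 = (1/72 - 72/17)*(-865) - 1537 = -5167/1224*(-865) - 1537 = 4469455/1224 - 1537 = 2588167/1224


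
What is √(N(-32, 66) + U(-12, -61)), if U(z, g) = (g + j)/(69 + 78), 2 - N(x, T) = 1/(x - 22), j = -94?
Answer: √15306/126 ≈ 0.98188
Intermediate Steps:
N(x, T) = 2 - 1/(-22 + x) (N(x, T) = 2 - 1/(x - 22) = 2 - 1/(-22 + x))
U(z, g) = -94/147 + g/147 (U(z, g) = (g - 94)/(69 + 78) = (-94 + g)/147 = (-94 + g)*(1/147) = -94/147 + g/147)
√(N(-32, 66) + U(-12, -61)) = √((-45 + 2*(-32))/(-22 - 32) + (-94/147 + (1/147)*(-61))) = √((-45 - 64)/(-54) + (-94/147 - 61/147)) = √(-1/54*(-109) - 155/147) = √(109/54 - 155/147) = √(2551/2646) = √15306/126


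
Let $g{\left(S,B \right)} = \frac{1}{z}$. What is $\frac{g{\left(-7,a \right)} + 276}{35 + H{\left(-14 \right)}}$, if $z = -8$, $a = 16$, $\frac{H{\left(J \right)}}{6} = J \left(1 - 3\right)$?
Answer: $\frac{2207}{1624} \approx 1.359$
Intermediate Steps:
$H{\left(J \right)} = - 12 J$ ($H{\left(J \right)} = 6 J \left(1 - 3\right) = 6 J \left(-2\right) = 6 \left(- 2 J\right) = - 12 J$)
$g{\left(S,B \right)} = - \frac{1}{8}$ ($g{\left(S,B \right)} = \frac{1}{-8} = - \frac{1}{8}$)
$\frac{g{\left(-7,a \right)} + 276}{35 + H{\left(-14 \right)}} = \frac{- \frac{1}{8} + 276}{35 - -168} = \frac{2207}{8 \left(35 + 168\right)} = \frac{2207}{8 \cdot 203} = \frac{2207}{8} \cdot \frac{1}{203} = \frac{2207}{1624}$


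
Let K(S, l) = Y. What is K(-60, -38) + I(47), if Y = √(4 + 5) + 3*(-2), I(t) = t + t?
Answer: 91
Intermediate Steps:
I(t) = 2*t
Y = -3 (Y = √9 - 6 = 3 - 6 = -3)
K(S, l) = -3
K(-60, -38) + I(47) = -3 + 2*47 = -3 + 94 = 91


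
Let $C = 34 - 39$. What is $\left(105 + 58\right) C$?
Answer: $-815$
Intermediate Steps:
$C = -5$
$\left(105 + 58\right) C = \left(105 + 58\right) \left(-5\right) = 163 \left(-5\right) = -815$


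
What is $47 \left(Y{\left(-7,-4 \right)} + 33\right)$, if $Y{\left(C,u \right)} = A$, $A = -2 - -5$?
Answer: $1692$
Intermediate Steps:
$A = 3$ ($A = -2 + 5 = 3$)
$Y{\left(C,u \right)} = 3$
$47 \left(Y{\left(-7,-4 \right)} + 33\right) = 47 \left(3 + 33\right) = 47 \cdot 36 = 1692$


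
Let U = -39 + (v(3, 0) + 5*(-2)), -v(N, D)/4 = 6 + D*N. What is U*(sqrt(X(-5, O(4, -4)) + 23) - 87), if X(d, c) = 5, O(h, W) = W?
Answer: 6351 - 146*sqrt(7) ≈ 5964.7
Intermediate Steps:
v(N, D) = -24 - 4*D*N (v(N, D) = -4*(6 + D*N) = -24 - 4*D*N)
U = -73 (U = -39 + ((-24 - 4*0*3) + 5*(-2)) = -39 + ((-24 + 0) - 10) = -39 + (-24 - 10) = -39 - 34 = -73)
U*(sqrt(X(-5, O(4, -4)) + 23) - 87) = -73*(sqrt(5 + 23) - 87) = -73*(sqrt(28) - 87) = -73*(2*sqrt(7) - 87) = -73*(-87 + 2*sqrt(7)) = 6351 - 146*sqrt(7)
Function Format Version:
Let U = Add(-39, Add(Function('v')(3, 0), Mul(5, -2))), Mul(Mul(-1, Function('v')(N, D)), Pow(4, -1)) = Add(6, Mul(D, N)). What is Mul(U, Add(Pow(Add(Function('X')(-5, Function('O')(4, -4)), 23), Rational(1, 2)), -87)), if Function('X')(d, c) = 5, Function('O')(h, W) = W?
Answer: Add(6351, Mul(-146, Pow(7, Rational(1, 2)))) ≈ 5964.7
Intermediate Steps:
Function('v')(N, D) = Add(-24, Mul(-4, D, N)) (Function('v')(N, D) = Mul(-4, Add(6, Mul(D, N))) = Add(-24, Mul(-4, D, N)))
U = -73 (U = Add(-39, Add(Add(-24, Mul(-4, 0, 3)), Mul(5, -2))) = Add(-39, Add(Add(-24, 0), -10)) = Add(-39, Add(-24, -10)) = Add(-39, -34) = -73)
Mul(U, Add(Pow(Add(Function('X')(-5, Function('O')(4, -4)), 23), Rational(1, 2)), -87)) = Mul(-73, Add(Pow(Add(5, 23), Rational(1, 2)), -87)) = Mul(-73, Add(Pow(28, Rational(1, 2)), -87)) = Mul(-73, Add(Mul(2, Pow(7, Rational(1, 2))), -87)) = Mul(-73, Add(-87, Mul(2, Pow(7, Rational(1, 2))))) = Add(6351, Mul(-146, Pow(7, Rational(1, 2))))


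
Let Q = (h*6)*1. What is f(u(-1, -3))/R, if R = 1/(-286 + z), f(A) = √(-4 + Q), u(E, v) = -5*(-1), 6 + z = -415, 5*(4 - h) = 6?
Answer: -5656*√5/5 ≈ -2529.4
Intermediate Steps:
h = 14/5 (h = 4 - ⅕*6 = 4 - 6/5 = 14/5 ≈ 2.8000)
z = -421 (z = -6 - 415 = -421)
u(E, v) = 5
Q = 84/5 (Q = ((14/5)*6)*1 = (84/5)*1 = 84/5 ≈ 16.800)
f(A) = 8*√5/5 (f(A) = √(-4 + 84/5) = √(64/5) = 8*√5/5)
R = -1/707 (R = 1/(-286 - 421) = 1/(-707) = -1/707 ≈ -0.0014144)
f(u(-1, -3))/R = (8*√5/5)/(-1/707) = (8*√5/5)*(-707) = -5656*√5/5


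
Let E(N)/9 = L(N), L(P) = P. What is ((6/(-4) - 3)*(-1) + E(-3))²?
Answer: 2025/4 ≈ 506.25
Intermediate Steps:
E(N) = 9*N
((6/(-4) - 3)*(-1) + E(-3))² = ((6/(-4) - 3)*(-1) + 9*(-3))² = ((6*(-¼) - 3)*(-1) - 27)² = ((-3/2 - 3)*(-1) - 27)² = (-9/2*(-1) - 27)² = (9/2 - 27)² = (-45/2)² = 2025/4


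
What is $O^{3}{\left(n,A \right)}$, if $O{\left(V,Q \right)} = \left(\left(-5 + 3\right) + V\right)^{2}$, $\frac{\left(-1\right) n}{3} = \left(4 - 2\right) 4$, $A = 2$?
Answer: $308915776$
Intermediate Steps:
$n = -24$ ($n = - 3 \left(4 - 2\right) 4 = - 3 \cdot 2 \cdot 4 = \left(-3\right) 8 = -24$)
$O{\left(V,Q \right)} = \left(-2 + V\right)^{2}$
$O^{3}{\left(n,A \right)} = \left(\left(-2 - 24\right)^{2}\right)^{3} = \left(\left(-26\right)^{2}\right)^{3} = 676^{3} = 308915776$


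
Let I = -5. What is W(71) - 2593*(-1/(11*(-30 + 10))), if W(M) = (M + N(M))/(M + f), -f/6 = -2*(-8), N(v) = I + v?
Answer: -18993/1100 ≈ -17.266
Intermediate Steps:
N(v) = -5 + v
f = -96 (f = -(-12)*(-8) = -6*16 = -96)
W(M) = (-5 + 2*M)/(-96 + M) (W(M) = (M + (-5 + M))/(M - 96) = (-5 + 2*M)/(-96 + M))
W(71) - 2593*(-1/(11*(-30 + 10))) = (-5 + 2*71)/(-96 + 71) - 2593*(-1/(11*(-30 + 10))) = (-5 + 142)/(-25) - 2593/((-11*(-20))) = -1/25*137 - 2593/220 = -137/25 - 2593*1/220 = -137/25 - 2593/220 = -18993/1100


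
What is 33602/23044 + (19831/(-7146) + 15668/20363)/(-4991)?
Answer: 435902254664881/298856139793407 ≈ 1.4586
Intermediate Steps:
33602/23044 + (19831/(-7146) + 15668/20363)/(-4991) = 33602*(1/23044) + (19831*(-1/7146) + 15668*(1/20363))*(-1/4991) = 16801/11522 + (-19831/7146 + 15668/20363)*(-1/4991) = 16801/11522 - 291855125/145513998*(-1/4991) = 16801/11522 + 291855125/726260364018 = 435902254664881/298856139793407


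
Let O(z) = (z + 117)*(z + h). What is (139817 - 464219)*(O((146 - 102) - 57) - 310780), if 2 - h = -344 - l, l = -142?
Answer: 94373732232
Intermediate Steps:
h = 204 (h = 2 - (-344 - 1*(-142)) = 2 - (-344 + 142) = 2 - 1*(-202) = 2 + 202 = 204)
O(z) = (117 + z)*(204 + z) (O(z) = (z + 117)*(z + 204) = (117 + z)*(204 + z))
(139817 - 464219)*(O((146 - 102) - 57) - 310780) = (139817 - 464219)*((23868 + ((146 - 102) - 57)² + 321*((146 - 102) - 57)) - 310780) = -324402*((23868 + (44 - 57)² + 321*(44 - 57)) - 310780) = -324402*((23868 + (-13)² + 321*(-13)) - 310780) = -324402*((23868 + 169 - 4173) - 310780) = -324402*(19864 - 310780) = -324402*(-290916) = 94373732232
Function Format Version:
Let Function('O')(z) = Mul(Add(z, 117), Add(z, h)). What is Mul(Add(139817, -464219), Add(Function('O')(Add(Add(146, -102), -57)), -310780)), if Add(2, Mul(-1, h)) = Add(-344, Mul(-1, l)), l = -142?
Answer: 94373732232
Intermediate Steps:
h = 204 (h = Add(2, Mul(-1, Add(-344, Mul(-1, -142)))) = Add(2, Mul(-1, Add(-344, 142))) = Add(2, Mul(-1, -202)) = Add(2, 202) = 204)
Function('O')(z) = Mul(Add(117, z), Add(204, z)) (Function('O')(z) = Mul(Add(z, 117), Add(z, 204)) = Mul(Add(117, z), Add(204, z)))
Mul(Add(139817, -464219), Add(Function('O')(Add(Add(146, -102), -57)), -310780)) = Mul(Add(139817, -464219), Add(Add(23868, Pow(Add(Add(146, -102), -57), 2), Mul(321, Add(Add(146, -102), -57))), -310780)) = Mul(-324402, Add(Add(23868, Pow(Add(44, -57), 2), Mul(321, Add(44, -57))), -310780)) = Mul(-324402, Add(Add(23868, Pow(-13, 2), Mul(321, -13)), -310780)) = Mul(-324402, Add(Add(23868, 169, -4173), -310780)) = Mul(-324402, Add(19864, -310780)) = Mul(-324402, -290916) = 94373732232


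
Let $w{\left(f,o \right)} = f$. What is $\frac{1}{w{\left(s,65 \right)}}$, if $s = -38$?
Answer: $- \frac{1}{38} \approx -0.026316$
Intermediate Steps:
$\frac{1}{w{\left(s,65 \right)}} = \frac{1}{-38} = - \frac{1}{38}$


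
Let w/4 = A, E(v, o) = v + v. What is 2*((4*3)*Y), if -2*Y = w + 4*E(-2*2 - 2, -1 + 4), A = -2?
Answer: 672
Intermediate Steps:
E(v, o) = 2*v
w = -8 (w = 4*(-2) = -8)
Y = 28 (Y = -(-8 + 4*(2*(-2*2 - 2)))/2 = -(-8 + 4*(2*(-4 - 2)))/2 = -(-8 + 4*(2*(-6)))/2 = -(-8 + 4*(-12))/2 = -(-8 - 48)/2 = -½*(-56) = 28)
2*((4*3)*Y) = 2*((4*3)*28) = 2*(12*28) = 2*336 = 672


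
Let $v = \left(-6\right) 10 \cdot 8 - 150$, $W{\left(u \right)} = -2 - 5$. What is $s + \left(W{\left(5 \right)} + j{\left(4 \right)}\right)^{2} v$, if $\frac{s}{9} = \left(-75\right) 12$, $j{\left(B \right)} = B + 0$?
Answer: $-13770$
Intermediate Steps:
$W{\left(u \right)} = -7$ ($W{\left(u \right)} = -2 - 5 = -7$)
$j{\left(B \right)} = B$
$s = -8100$ ($s = 9 \left(\left(-75\right) 12\right) = 9 \left(-900\right) = -8100$)
$v = -630$ ($v = \left(-60\right) 8 - 150 = -480 - 150 = -630$)
$s + \left(W{\left(5 \right)} + j{\left(4 \right)}\right)^{2} v = -8100 + \left(-7 + 4\right)^{2} \left(-630\right) = -8100 + \left(-3\right)^{2} \left(-630\right) = -8100 + 9 \left(-630\right) = -8100 - 5670 = -13770$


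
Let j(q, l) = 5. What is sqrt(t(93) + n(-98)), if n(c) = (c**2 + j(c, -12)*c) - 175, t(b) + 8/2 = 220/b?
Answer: 5*sqrt(3091971)/93 ≈ 94.538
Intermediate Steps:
t(b) = -4 + 220/b
n(c) = -175 + c**2 + 5*c (n(c) = (c**2 + 5*c) - 175 = -175 + c**2 + 5*c)
sqrt(t(93) + n(-98)) = sqrt((-4 + 220/93) + (-175 + (-98)**2 + 5*(-98))) = sqrt((-4 + 220*(1/93)) + (-175 + 9604 - 490)) = sqrt((-4 + 220/93) + 8939) = sqrt(-152/93 + 8939) = sqrt(831175/93) = 5*sqrt(3091971)/93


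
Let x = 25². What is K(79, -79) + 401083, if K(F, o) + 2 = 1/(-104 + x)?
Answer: 208963202/521 ≈ 4.0108e+5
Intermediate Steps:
x = 625
K(F, o) = -1041/521 (K(F, o) = -2 + 1/(-104 + 625) = -2 + 1/521 = -1041/521)
K(79, -79) + 401083 = -1041/521 + 401083 = 208963202/521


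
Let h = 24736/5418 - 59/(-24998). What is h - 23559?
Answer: -1595096297243/67719582 ≈ -23554.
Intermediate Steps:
h = 309335095/67719582 (h = 24736*(1/5418) - 59*(-1/24998) = 12368/2709 + 59/24998 = 309335095/67719582 ≈ 4.5679)
h - 23559 = 309335095/67719582 - 23559 = -1595096297243/67719582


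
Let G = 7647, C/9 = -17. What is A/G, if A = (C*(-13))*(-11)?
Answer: -7293/2549 ≈ -2.8611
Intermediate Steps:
C = -153 (C = 9*(-17) = -153)
A = -21879 (A = -153*(-13)*(-11) = 1989*(-11) = -21879)
A/G = -21879/7647 = -21879*1/7647 = -7293/2549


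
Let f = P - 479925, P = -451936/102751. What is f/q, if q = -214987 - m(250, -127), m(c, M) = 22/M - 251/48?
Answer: 300613423324656/134658043930069 ≈ 2.2324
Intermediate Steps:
P = -451936/102751 (P = -451936*1/102751 = -451936/102751 ≈ -4.3984)
m(c, M) = -251/48 + 22/M (m(c, M) = 22/M - 251*1/48 = 22/M - 251/48 = -251/48 + 22/M)
q = -1310527819/6096 (q = -214987 - (-251/48 + 22/(-127)) = -214987 - (-251/48 + 22*(-1/127)) = -214987 - (-251/48 - 22/127) = -214987 - 1*(-32933/6096) = -214987 + 32933/6096 = -1310527819/6096 ≈ -2.1498e+5)
f = -49313225611/102751 (f = -451936/102751 - 479925 = -49313225611/102751 ≈ -4.7993e+5)
f/q = -49313225611/(102751*(-1310527819/6096)) = -49313225611/102751*(-6096/1310527819) = 300613423324656/134658043930069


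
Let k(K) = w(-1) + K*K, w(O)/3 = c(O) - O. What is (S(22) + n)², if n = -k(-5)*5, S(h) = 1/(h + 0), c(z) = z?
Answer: 7557001/484 ≈ 15614.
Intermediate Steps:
w(O) = 0 (w(O) = 3*(O - O) = 3*0 = 0)
k(K) = K² (k(K) = 0 + K*K = 0 + K² = K²)
S(h) = 1/h
n = -125 (n = -1*(-5)²*5 = -1*25*5 = -25*5 = -125)
(S(22) + n)² = (1/22 - 125)² = (-2749/22)² = 7557001/484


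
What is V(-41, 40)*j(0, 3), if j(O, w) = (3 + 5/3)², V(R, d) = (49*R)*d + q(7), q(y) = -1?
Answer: -1750084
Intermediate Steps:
V(R, d) = -1 + 49*R*d (V(R, d) = (49*R)*d - 1 = 49*R*d - 1 = -1 + 49*R*d)
j(O, w) = 196/9 (j(O, w) = (3 + 5*(⅓))² = (3 + 5/3)² = (14/3)² = 196/9)
V(-41, 40)*j(0, 3) = (-1 + 49*(-41)*40)*(196/9) = (-1 - 80360)*(196/9) = -80361*196/9 = -1750084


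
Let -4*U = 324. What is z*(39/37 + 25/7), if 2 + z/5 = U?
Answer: -497170/259 ≈ -1919.6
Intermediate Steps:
U = -81 (U = -¼*324 = -81)
z = -415 (z = -10 + 5*(-81) = -10 - 405 = -415)
z*(39/37 + 25/7) = -415*(39/37 + 25/7) = -415*1198/259 = -497170/259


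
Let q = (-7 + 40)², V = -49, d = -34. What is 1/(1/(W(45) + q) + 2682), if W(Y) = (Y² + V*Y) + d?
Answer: 875/2346751 ≈ 0.00037286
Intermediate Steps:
q = 1089 (q = 33² = 1089)
W(Y) = -34 + Y² - 49*Y (W(Y) = (Y² - 49*Y) - 34 = -34 + Y² - 49*Y)
1/(1/(W(45) + q) + 2682) = 1/(1/((-34 + 45² - 49*45) + 1089) + 2682) = 1/(1/((-34 + 2025 - 2205) + 1089) + 2682) = 1/(1/(-214 + 1089) + 2682) = 1/(1/875 + 2682) = 1/(2346751/875) = 875/2346751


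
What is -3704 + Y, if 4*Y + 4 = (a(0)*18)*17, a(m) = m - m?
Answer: -3705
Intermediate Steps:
a(m) = 0
Y = -1 (Y = -1 + ((0*18)*17)/4 = -1 + (0*17)/4 = -1 + (¼)*0 = -1 + 0 = -1)
-3704 + Y = -3704 - 1 = -3705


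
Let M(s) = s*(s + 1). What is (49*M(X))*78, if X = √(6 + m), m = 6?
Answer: 45864 + 7644*√3 ≈ 59104.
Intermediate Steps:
X = 2*√3 (X = √(6 + 6) = √12 = 2*√3 ≈ 3.4641)
M(s) = s*(1 + s)
(49*M(X))*78 = (49*((2*√3)*(1 + 2*√3)))*78 = (49*(2*√3*(1 + 2*√3)))*78 = (98*√3*(1 + 2*√3))*78 = 7644*√3*(1 + 2*√3)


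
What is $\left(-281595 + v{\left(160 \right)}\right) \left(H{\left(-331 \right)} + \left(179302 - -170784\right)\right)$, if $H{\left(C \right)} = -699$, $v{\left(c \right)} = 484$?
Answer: $-98216528957$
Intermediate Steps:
$\left(-281595 + v{\left(160 \right)}\right) \left(H{\left(-331 \right)} + \left(179302 - -170784\right)\right) = \left(-281595 + 484\right) \left(-699 + \left(179302 - -170784\right)\right) = - 281111 \left(-699 + \left(179302 + 170784\right)\right) = - 281111 \left(-699 + 350086\right) = \left(-281111\right) 349387 = -98216528957$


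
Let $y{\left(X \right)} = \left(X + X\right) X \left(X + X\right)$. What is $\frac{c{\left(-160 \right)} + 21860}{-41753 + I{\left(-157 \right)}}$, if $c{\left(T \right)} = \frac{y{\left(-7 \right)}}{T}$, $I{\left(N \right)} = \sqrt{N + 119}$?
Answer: $- \frac{12174381493}{23244173960} - \frac{291581 i \sqrt{38}}{23244173960} \approx -0.52376 - 7.7328 \cdot 10^{-5} i$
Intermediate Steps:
$y{\left(X \right)} = 4 X^{3}$ ($y{\left(X \right)} = 2 X X 2 X = 2 X 2 X^{2} = 4 X^{3}$)
$I{\left(N \right)} = \sqrt{119 + N}$
$c{\left(T \right)} = - \frac{1372}{T}$ ($c{\left(T \right)} = \frac{4 \left(-7\right)^{3}}{T} = \frac{4 \left(-343\right)}{T} = - \frac{1372}{T}$)
$\frac{c{\left(-160 \right)} + 21860}{-41753 + I{\left(-157 \right)}} = \frac{- \frac{1372}{-160} + 21860}{-41753 + \sqrt{119 - 157}} = \frac{\left(-1372\right) \left(- \frac{1}{160}\right) + 21860}{-41753 + \sqrt{-38}} = \frac{\frac{343}{40} + 21860}{-41753 + i \sqrt{38}} = \frac{874743}{40 \left(-41753 + i \sqrt{38}\right)}$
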